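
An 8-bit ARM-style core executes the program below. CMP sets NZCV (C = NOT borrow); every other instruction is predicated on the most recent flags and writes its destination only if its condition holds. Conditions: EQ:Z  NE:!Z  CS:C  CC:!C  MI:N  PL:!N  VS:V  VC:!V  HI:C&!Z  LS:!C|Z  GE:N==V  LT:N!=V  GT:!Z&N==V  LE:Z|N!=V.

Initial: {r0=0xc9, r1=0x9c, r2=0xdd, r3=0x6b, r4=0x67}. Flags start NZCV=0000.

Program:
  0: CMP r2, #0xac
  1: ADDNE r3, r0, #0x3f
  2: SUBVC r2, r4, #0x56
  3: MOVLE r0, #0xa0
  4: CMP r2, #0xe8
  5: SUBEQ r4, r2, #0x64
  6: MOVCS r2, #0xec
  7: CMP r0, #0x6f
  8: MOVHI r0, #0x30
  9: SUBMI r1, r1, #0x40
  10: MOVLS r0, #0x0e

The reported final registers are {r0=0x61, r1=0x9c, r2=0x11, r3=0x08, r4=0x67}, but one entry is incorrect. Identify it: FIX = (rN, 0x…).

FIX = (r0, 0x30)

[0] flags=0010 → (cmp)
[1] flags=0010 NE?T → r3=0x08
[2] flags=0010 VC?T → r2=0x11
[3] flags=0010 LE?F → skip
[4] flags=0000 → (cmp)
[5] flags=0000 EQ?F → skip
[6] flags=0000 CS?F → skip
[7] flags=0011 → (cmp)
[8] flags=0011 HI?T → r0=0x30
[9] flags=0011 MI?F → skip
[10] flags=0011 LS?F → skip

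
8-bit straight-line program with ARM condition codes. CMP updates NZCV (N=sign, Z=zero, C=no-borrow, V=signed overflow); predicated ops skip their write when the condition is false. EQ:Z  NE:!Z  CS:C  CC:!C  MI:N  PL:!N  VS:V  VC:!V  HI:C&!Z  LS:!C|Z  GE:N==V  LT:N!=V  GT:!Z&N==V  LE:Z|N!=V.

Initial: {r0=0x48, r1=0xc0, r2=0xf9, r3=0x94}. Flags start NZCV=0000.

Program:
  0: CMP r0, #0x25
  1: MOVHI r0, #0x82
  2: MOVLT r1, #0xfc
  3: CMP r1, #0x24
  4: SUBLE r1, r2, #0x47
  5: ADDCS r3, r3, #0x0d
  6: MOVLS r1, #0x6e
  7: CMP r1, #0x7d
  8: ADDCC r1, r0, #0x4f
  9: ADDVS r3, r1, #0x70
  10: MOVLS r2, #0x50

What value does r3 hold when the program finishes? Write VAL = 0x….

VAL = 0x22

0: ✓ CMP  NZCV=0010
1: ✓ MOVHI  r0←0x82
2: · MOVLT
3: ✓ CMP  NZCV=1010
4: ✓ SUBLE  r1←0xb2
5: ✓ ADDCS  r3←0xa1
6: · MOVLS
7: ✓ CMP  NZCV=0011
8: · ADDCC
9: ✓ ADDVS  r3←0x22
10: · MOVLS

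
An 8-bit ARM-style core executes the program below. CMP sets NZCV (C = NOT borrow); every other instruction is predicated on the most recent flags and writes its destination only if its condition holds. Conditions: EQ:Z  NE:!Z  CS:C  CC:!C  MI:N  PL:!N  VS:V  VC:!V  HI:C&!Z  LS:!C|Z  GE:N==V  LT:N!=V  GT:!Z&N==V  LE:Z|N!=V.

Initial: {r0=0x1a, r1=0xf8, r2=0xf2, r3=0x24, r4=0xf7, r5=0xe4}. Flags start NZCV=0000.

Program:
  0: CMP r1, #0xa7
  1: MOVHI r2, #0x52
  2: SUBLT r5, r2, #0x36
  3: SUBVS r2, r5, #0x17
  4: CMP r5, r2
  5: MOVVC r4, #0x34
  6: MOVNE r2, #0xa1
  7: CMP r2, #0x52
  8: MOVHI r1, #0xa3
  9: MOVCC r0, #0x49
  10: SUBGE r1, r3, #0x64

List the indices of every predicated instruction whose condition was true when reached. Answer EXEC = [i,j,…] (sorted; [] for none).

EXEC = [1,5,6,8]

[0] flags=0010 → (cmp)
[1] flags=0010 HI?T → r2=0x52
[2] flags=0010 LT?F → skip
[3] flags=0010 VS?F → skip
[4] flags=1010 → (cmp)
[5] flags=1010 VC?T → r4=0x34
[6] flags=1010 NE?T → r2=0xa1
[7] flags=0011 → (cmp)
[8] flags=0011 HI?T → r1=0xa3
[9] flags=0011 CC?F → skip
[10] flags=0011 GE?F → skip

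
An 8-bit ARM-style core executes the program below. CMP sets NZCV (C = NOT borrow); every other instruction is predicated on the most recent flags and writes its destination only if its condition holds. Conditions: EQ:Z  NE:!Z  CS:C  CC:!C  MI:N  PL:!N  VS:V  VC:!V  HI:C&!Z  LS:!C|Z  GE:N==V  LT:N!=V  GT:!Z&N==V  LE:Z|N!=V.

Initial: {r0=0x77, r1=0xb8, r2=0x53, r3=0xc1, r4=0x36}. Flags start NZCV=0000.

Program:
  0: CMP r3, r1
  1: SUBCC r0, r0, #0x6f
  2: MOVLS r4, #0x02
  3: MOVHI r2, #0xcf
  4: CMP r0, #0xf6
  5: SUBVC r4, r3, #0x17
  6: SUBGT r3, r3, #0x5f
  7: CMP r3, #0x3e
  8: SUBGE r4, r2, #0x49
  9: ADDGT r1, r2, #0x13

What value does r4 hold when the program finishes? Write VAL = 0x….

VAL = 0x86

[0] flags=0010 → (cmp)
[1] flags=0010 CC?F → skip
[2] flags=0010 LS?F → skip
[3] flags=0010 HI?T → r2=0xcf
[4] flags=1001 → (cmp)
[5] flags=1001 VC?F → skip
[6] flags=1001 GT?T → r3=0x62
[7] flags=0010 → (cmp)
[8] flags=0010 GE?T → r4=0x86
[9] flags=0010 GT?T → r1=0xe2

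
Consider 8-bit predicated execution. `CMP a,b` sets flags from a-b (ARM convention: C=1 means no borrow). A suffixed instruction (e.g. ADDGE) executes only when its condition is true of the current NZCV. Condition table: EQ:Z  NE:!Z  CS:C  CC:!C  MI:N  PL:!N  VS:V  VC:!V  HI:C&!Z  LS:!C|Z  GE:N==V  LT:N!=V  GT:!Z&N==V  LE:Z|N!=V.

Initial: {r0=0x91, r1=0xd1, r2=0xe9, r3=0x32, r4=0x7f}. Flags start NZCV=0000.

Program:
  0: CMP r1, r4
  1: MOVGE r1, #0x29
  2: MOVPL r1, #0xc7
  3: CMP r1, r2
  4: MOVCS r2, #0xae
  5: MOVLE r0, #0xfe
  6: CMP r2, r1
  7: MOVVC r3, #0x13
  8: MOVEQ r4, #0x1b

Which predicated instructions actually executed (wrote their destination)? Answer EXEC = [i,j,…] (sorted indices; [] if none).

0: ✓ CMP  NZCV=0011
1: · MOVGE
2: ✓ MOVPL  r1←0xc7
3: ✓ CMP  NZCV=1000
4: · MOVCS
5: ✓ MOVLE  r0←0xfe
6: ✓ CMP  NZCV=0010
7: ✓ MOVVC  r3←0x13
8: · MOVEQ

EXEC = [2,5,7]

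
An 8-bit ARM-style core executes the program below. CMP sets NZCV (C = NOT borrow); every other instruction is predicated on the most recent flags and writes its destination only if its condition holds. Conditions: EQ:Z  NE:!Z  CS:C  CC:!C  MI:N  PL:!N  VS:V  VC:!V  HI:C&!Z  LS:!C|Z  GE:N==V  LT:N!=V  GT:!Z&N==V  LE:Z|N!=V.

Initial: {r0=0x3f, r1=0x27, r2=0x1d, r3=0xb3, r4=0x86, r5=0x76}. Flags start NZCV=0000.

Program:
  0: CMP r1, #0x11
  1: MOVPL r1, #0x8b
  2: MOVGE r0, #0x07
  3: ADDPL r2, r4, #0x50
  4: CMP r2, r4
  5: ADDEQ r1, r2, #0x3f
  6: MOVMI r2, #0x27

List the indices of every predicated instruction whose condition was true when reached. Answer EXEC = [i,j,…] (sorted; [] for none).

EXEC = [1,2,3]

[0] flags=0010 → (cmp)
[1] flags=0010 PL?T → r1=0x8b
[2] flags=0010 GE?T → r0=0x07
[3] flags=0010 PL?T → r2=0xd6
[4] flags=0010 → (cmp)
[5] flags=0010 EQ?F → skip
[6] flags=0010 MI?F → skip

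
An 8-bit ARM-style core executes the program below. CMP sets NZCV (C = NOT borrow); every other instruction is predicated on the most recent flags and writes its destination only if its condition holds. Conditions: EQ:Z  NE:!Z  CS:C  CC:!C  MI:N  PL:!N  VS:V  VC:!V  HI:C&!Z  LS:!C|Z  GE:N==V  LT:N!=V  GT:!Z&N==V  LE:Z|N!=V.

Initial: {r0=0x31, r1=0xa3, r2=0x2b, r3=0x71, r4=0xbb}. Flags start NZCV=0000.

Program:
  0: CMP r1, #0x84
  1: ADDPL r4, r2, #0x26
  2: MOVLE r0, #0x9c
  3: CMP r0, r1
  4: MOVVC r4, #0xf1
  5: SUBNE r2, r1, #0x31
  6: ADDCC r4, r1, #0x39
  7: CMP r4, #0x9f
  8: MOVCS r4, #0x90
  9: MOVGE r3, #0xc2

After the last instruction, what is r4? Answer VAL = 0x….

VAL = 0x90

[0] flags=0010 → (cmp)
[1] flags=0010 PL?T → r4=0x51
[2] flags=0010 LE?F → skip
[3] flags=1001 → (cmp)
[4] flags=1001 VC?F → skip
[5] flags=1001 NE?T → r2=0x72
[6] flags=1001 CC?T → r4=0xdc
[7] flags=0010 → (cmp)
[8] flags=0010 CS?T → r4=0x90
[9] flags=0010 GE?T → r3=0xc2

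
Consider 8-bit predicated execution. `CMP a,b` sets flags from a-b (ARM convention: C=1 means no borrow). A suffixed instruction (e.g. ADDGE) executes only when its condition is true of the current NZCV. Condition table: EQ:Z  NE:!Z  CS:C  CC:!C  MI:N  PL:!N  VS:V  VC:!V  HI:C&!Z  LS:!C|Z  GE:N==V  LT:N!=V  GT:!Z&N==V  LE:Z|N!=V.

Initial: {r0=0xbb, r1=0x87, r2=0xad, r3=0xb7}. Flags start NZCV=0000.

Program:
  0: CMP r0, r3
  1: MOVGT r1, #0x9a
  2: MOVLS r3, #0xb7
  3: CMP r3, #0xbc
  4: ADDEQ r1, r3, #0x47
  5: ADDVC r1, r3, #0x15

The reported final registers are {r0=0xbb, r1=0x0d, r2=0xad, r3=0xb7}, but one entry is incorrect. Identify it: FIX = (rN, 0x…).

[0] flags=0010 → (cmp)
[1] flags=0010 GT?T → r1=0x9a
[2] flags=0010 LS?F → skip
[3] flags=1000 → (cmp)
[4] flags=1000 EQ?F → skip
[5] flags=1000 VC?T → r1=0xcc

FIX = (r1, 0xcc)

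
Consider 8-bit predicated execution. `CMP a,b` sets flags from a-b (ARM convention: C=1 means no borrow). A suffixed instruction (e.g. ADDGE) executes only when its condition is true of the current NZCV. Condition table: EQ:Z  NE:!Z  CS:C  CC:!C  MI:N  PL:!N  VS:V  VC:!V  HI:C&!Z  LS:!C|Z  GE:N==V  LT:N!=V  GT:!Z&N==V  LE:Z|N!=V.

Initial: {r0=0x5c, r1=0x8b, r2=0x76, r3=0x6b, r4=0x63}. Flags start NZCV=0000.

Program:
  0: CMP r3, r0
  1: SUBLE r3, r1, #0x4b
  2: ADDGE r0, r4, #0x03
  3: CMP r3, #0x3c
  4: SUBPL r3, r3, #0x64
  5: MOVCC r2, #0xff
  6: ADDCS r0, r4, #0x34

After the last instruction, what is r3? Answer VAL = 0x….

VAL = 0x07

0: ✓ CMP  NZCV=0010
1: · SUBLE
2: ✓ ADDGE  r0←0x66
3: ✓ CMP  NZCV=0010
4: ✓ SUBPL  r3←0x07
5: · MOVCC
6: ✓ ADDCS  r0←0x97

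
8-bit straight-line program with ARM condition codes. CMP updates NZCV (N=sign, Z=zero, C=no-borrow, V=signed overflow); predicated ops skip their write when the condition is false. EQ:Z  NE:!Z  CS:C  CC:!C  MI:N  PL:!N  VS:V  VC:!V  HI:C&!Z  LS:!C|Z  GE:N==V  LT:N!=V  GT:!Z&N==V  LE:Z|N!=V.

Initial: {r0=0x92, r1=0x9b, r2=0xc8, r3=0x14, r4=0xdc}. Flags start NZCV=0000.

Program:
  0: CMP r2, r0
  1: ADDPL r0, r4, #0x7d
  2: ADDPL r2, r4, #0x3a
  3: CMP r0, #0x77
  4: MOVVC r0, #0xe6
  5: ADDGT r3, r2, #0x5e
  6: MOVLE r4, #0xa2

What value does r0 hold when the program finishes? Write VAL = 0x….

VAL = 0xe6

[0] flags=0010 → (cmp)
[1] flags=0010 PL?T → r0=0x59
[2] flags=0010 PL?T → r2=0x16
[3] flags=1000 → (cmp)
[4] flags=1000 VC?T → r0=0xe6
[5] flags=1000 GT?F → skip
[6] flags=1000 LE?T → r4=0xa2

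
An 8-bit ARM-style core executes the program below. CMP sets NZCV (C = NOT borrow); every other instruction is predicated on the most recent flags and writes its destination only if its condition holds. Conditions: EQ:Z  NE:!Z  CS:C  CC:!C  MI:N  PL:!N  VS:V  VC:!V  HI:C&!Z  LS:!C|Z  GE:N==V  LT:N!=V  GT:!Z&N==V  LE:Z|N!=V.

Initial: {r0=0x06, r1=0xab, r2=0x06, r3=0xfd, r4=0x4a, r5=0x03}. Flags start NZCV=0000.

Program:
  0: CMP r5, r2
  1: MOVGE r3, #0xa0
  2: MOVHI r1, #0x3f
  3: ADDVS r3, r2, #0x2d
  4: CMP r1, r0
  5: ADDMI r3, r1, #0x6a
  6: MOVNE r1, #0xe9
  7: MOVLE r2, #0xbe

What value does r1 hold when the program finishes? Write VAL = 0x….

VAL = 0xe9

0: ✓ CMP  NZCV=1000
1: · MOVGE
2: · MOVHI
3: · ADDVS
4: ✓ CMP  NZCV=1010
5: ✓ ADDMI  r3←0x15
6: ✓ MOVNE  r1←0xe9
7: ✓ MOVLE  r2←0xbe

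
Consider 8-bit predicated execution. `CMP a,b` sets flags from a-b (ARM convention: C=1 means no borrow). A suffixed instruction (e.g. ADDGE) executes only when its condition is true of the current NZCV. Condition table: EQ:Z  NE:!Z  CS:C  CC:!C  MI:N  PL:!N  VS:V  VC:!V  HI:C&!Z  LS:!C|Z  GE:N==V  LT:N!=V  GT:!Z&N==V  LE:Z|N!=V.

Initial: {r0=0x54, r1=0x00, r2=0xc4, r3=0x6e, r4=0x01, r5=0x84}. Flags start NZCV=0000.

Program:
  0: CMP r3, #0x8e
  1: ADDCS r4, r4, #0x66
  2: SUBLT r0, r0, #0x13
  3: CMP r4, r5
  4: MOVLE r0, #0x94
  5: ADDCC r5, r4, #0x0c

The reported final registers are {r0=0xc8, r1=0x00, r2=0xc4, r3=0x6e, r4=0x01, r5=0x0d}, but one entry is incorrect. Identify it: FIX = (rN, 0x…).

0: ✓ CMP  NZCV=1001
1: · ADDCS
2: · SUBLT
3: ✓ CMP  NZCV=0000
4: · MOVLE
5: ✓ ADDCC  r5←0x0d

FIX = (r0, 0x54)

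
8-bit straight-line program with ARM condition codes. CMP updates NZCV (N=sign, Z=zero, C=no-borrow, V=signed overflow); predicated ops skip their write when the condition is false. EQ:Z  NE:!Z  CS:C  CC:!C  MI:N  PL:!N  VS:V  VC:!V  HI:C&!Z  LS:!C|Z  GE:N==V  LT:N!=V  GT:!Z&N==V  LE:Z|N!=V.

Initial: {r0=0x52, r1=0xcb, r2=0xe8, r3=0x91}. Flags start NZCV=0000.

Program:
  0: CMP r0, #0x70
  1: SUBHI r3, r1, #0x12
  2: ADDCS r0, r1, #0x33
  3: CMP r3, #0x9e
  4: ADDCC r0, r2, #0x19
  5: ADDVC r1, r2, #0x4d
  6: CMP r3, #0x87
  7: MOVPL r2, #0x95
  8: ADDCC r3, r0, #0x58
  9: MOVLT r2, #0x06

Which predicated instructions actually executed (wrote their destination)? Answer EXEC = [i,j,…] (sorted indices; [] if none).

0: ✓ CMP  NZCV=1000
1: · SUBHI
2: · ADDCS
3: ✓ CMP  NZCV=1000
4: ✓ ADDCC  r0←0x01
5: ✓ ADDVC  r1←0x35
6: ✓ CMP  NZCV=0010
7: ✓ MOVPL  r2←0x95
8: · ADDCC
9: · MOVLT

EXEC = [4,5,7]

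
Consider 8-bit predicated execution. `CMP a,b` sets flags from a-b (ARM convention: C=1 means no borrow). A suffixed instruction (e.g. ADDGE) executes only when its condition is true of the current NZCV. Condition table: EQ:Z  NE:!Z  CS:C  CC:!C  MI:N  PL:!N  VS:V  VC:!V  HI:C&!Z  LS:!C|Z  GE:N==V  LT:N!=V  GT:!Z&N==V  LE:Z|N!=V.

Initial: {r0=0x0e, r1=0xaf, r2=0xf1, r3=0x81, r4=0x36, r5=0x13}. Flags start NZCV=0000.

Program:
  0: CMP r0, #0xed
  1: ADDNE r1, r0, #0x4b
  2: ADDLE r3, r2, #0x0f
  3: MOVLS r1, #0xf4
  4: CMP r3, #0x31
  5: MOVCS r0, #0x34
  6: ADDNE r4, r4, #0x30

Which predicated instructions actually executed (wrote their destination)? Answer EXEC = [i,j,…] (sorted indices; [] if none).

EXEC = [1,3,5,6]

0: ✓ CMP  NZCV=0000
1: ✓ ADDNE  r1←0x59
2: · ADDLE
3: ✓ MOVLS  r1←0xf4
4: ✓ CMP  NZCV=0011
5: ✓ MOVCS  r0←0x34
6: ✓ ADDNE  r4←0x66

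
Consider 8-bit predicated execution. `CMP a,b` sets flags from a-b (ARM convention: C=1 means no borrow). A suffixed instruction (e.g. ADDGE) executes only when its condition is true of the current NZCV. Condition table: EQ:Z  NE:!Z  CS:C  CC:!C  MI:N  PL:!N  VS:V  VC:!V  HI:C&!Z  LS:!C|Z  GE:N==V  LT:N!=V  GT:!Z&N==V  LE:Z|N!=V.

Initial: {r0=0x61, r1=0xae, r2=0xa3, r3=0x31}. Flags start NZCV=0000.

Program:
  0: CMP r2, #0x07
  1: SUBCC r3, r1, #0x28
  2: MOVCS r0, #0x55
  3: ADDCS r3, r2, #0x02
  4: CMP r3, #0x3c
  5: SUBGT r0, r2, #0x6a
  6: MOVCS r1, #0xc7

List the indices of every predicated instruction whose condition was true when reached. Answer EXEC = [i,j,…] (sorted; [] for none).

0: ✓ CMP  NZCV=1010
1: · SUBCC
2: ✓ MOVCS  r0←0x55
3: ✓ ADDCS  r3←0xa5
4: ✓ CMP  NZCV=0011
5: · SUBGT
6: ✓ MOVCS  r1←0xc7

EXEC = [2,3,6]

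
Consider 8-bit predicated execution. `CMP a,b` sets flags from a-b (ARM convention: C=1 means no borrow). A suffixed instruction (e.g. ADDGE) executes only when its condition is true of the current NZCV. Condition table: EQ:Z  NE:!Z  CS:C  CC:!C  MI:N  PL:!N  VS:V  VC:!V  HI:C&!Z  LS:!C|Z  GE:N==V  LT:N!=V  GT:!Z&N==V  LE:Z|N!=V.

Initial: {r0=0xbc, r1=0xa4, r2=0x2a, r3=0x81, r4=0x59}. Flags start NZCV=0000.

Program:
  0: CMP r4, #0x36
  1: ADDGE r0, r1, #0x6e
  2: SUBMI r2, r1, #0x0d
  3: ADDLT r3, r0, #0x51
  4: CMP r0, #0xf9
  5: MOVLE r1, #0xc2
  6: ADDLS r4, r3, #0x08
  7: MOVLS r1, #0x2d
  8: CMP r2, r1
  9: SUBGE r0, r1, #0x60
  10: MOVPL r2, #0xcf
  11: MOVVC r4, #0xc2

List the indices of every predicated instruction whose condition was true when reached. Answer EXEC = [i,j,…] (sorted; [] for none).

EXEC = [1,6,7,11]

0: ✓ CMP  NZCV=0010
1: ✓ ADDGE  r0←0x12
2: · SUBMI
3: · ADDLT
4: ✓ CMP  NZCV=0000
5: · MOVLE
6: ✓ ADDLS  r4←0x89
7: ✓ MOVLS  r1←0x2d
8: ✓ CMP  NZCV=1000
9: · SUBGE
10: · MOVPL
11: ✓ MOVVC  r4←0xc2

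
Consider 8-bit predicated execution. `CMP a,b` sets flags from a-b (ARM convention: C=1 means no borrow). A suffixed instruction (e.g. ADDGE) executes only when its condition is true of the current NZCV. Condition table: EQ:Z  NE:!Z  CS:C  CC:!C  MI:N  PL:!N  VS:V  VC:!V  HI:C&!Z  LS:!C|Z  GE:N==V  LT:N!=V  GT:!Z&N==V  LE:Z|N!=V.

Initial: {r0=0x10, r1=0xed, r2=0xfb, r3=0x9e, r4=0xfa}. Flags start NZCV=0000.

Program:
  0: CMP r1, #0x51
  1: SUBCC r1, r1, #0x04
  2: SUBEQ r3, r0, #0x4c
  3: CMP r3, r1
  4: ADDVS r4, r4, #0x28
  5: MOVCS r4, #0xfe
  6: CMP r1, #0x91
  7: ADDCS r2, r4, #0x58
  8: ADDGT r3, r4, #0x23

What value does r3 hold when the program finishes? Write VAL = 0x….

VAL = 0x1d

[0] flags=1010 → (cmp)
[1] flags=1010 CC?F → skip
[2] flags=1010 EQ?F → skip
[3] flags=1000 → (cmp)
[4] flags=1000 VS?F → skip
[5] flags=1000 CS?F → skip
[6] flags=0010 → (cmp)
[7] flags=0010 CS?T → r2=0x52
[8] flags=0010 GT?T → r3=0x1d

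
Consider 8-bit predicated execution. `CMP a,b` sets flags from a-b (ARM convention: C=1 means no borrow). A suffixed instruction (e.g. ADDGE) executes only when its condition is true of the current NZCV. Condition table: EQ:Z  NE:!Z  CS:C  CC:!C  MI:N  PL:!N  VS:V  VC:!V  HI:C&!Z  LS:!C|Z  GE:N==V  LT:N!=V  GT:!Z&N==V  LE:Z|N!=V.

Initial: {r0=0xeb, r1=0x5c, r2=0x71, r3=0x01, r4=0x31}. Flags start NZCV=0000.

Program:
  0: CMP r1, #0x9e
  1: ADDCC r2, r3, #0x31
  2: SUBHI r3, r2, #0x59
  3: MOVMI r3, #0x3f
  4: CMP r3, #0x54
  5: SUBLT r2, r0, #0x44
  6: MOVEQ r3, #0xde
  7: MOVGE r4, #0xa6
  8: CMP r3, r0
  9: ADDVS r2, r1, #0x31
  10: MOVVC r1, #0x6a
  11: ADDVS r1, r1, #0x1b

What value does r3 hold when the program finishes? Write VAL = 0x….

[0] flags=1001 → (cmp)
[1] flags=1001 CC?T → r2=0x32
[2] flags=1001 HI?F → skip
[3] flags=1001 MI?T → r3=0x3f
[4] flags=1000 → (cmp)
[5] flags=1000 LT?T → r2=0xa7
[6] flags=1000 EQ?F → skip
[7] flags=1000 GE?F → skip
[8] flags=0000 → (cmp)
[9] flags=0000 VS?F → skip
[10] flags=0000 VC?T → r1=0x6a
[11] flags=0000 VS?F → skip

VAL = 0x3f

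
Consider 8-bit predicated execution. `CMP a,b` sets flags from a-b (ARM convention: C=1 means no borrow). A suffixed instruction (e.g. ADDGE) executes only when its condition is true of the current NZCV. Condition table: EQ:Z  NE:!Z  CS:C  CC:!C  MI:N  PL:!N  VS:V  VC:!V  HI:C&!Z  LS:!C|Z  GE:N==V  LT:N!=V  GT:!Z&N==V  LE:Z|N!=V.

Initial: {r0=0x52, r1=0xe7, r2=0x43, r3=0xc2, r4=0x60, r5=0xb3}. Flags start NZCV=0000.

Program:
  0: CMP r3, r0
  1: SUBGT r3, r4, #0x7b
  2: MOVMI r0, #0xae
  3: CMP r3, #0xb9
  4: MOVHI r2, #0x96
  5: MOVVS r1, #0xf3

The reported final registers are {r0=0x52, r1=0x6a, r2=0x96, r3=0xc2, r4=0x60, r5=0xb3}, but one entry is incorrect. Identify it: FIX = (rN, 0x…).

FIX = (r1, 0xe7)

[0] flags=0011 → (cmp)
[1] flags=0011 GT?F → skip
[2] flags=0011 MI?F → skip
[3] flags=0010 → (cmp)
[4] flags=0010 HI?T → r2=0x96
[5] flags=0010 VS?F → skip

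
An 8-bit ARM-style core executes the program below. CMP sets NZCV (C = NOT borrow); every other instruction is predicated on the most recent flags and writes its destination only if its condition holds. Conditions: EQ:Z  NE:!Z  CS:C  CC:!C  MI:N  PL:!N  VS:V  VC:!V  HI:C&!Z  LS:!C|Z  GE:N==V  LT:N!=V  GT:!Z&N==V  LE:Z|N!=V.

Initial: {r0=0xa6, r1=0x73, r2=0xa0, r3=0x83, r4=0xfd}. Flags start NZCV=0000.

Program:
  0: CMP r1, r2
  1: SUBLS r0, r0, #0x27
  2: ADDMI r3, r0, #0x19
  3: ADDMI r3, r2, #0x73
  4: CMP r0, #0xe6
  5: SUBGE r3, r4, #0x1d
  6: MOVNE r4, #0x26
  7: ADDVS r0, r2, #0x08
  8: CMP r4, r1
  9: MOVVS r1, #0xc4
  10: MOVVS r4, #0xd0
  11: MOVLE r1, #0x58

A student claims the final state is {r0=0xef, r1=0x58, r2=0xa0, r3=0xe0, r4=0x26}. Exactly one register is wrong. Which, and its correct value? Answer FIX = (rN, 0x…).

[0] flags=1001 → (cmp)
[1] flags=1001 LS?T → r0=0x7f
[2] flags=1001 MI?T → r3=0x98
[3] flags=1001 MI?T → r3=0x13
[4] flags=1001 → (cmp)
[5] flags=1001 GE?T → r3=0xe0
[6] flags=1001 NE?T → r4=0x26
[7] flags=1001 VS?T → r0=0xa8
[8] flags=1000 → (cmp)
[9] flags=1000 VS?F → skip
[10] flags=1000 VS?F → skip
[11] flags=1000 LE?T → r1=0x58

FIX = (r0, 0xa8)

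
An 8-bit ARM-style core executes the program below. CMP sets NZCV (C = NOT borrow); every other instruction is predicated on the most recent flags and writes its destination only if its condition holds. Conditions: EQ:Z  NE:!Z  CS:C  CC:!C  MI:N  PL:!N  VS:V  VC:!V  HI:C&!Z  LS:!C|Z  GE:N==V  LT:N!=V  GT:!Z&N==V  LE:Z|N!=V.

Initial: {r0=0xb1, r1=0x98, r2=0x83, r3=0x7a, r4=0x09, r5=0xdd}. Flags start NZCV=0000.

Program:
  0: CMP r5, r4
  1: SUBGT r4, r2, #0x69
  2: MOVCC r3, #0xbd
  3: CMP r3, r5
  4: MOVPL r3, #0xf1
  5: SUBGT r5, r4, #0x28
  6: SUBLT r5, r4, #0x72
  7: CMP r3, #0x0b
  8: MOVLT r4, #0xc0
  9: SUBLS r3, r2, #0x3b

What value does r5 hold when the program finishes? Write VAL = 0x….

VAL = 0xe1

0: ✓ CMP  NZCV=1010
1: · SUBGT
2: · MOVCC
3: ✓ CMP  NZCV=1001
4: · MOVPL
5: ✓ SUBGT  r5←0xe1
6: · SUBLT
7: ✓ CMP  NZCV=0010
8: · MOVLT
9: · SUBLS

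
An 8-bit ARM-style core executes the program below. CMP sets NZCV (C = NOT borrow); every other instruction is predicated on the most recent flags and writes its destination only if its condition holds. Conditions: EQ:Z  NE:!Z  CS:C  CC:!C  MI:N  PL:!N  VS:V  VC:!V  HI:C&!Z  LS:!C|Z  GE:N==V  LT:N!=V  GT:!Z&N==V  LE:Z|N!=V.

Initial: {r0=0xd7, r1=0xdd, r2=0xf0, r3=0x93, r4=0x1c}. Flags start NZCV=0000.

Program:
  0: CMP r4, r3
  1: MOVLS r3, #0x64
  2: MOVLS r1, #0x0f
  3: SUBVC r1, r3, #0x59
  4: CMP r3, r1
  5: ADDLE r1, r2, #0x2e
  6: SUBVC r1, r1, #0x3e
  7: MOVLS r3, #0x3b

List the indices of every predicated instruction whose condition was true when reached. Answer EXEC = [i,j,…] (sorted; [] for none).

0: ✓ CMP  NZCV=1001
1: ✓ MOVLS  r3←0x64
2: ✓ MOVLS  r1←0x0f
3: · SUBVC
4: ✓ CMP  NZCV=0010
5: · ADDLE
6: ✓ SUBVC  r1←0xd1
7: · MOVLS

EXEC = [1,2,6]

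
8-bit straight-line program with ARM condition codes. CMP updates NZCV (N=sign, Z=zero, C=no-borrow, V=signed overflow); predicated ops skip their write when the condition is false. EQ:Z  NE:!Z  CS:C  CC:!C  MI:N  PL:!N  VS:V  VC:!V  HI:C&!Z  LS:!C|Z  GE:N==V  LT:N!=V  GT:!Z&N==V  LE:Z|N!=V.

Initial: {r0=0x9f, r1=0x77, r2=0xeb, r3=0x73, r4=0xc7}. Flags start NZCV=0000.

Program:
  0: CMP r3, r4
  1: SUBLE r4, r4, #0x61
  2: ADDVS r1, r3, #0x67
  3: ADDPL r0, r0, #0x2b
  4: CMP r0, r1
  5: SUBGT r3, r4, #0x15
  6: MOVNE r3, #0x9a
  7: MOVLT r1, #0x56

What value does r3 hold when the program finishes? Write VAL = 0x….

VAL = 0x9a

[0] flags=1001 → (cmp)
[1] flags=1001 LE?F → skip
[2] flags=1001 VS?T → r1=0xda
[3] flags=1001 PL?F → skip
[4] flags=1000 → (cmp)
[5] flags=1000 GT?F → skip
[6] flags=1000 NE?T → r3=0x9a
[7] flags=1000 LT?T → r1=0x56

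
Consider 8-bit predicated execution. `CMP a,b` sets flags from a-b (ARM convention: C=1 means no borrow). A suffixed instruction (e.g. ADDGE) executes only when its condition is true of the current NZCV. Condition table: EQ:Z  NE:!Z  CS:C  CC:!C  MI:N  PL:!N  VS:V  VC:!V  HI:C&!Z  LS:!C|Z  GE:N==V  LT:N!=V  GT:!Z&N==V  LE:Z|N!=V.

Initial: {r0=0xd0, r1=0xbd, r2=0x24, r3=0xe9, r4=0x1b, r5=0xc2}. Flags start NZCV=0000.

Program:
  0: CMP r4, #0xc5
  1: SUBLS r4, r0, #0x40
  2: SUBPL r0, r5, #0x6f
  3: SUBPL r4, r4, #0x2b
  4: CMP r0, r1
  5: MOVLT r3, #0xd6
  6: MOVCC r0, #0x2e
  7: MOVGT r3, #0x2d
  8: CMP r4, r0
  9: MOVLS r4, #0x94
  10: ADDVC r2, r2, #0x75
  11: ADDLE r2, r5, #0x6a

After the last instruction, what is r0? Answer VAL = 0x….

[0] flags=0000 → (cmp)
[1] flags=0000 LS?T → r4=0x90
[2] flags=0000 PL?T → r0=0x53
[3] flags=0000 PL?T → r4=0x65
[4] flags=1001 → (cmp)
[5] flags=1001 LT?F → skip
[6] flags=1001 CC?T → r0=0x2e
[7] flags=1001 GT?T → r3=0x2d
[8] flags=0010 → (cmp)
[9] flags=0010 LS?F → skip
[10] flags=0010 VC?T → r2=0x99
[11] flags=0010 LE?F → skip

VAL = 0x2e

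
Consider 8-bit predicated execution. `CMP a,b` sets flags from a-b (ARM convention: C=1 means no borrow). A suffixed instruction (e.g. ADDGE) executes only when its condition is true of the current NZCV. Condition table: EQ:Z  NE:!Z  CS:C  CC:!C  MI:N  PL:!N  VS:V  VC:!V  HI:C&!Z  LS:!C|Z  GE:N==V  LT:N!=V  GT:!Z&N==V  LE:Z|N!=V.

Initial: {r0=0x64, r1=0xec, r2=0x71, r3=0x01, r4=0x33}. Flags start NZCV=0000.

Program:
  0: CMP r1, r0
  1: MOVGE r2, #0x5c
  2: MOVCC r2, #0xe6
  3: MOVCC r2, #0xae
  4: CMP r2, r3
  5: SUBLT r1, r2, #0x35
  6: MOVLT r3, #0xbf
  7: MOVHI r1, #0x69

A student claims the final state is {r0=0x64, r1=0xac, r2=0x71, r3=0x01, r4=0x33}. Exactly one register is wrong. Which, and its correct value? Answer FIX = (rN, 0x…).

FIX = (r1, 0x69)

0: ✓ CMP  NZCV=1010
1: · MOVGE
2: · MOVCC
3: · MOVCC
4: ✓ CMP  NZCV=0010
5: · SUBLT
6: · MOVLT
7: ✓ MOVHI  r1←0x69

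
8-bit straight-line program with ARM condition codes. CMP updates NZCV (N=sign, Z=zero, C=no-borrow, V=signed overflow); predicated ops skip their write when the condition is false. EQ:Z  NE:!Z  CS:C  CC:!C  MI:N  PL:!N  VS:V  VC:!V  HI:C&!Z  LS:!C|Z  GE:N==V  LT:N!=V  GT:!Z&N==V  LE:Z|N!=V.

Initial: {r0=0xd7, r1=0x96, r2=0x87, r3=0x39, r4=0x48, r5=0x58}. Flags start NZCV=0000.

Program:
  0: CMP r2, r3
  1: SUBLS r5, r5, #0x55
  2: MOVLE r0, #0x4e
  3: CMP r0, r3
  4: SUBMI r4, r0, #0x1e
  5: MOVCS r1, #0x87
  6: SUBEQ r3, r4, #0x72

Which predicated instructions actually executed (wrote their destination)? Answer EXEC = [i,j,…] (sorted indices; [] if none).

[0] flags=0011 → (cmp)
[1] flags=0011 LS?F → skip
[2] flags=0011 LE?T → r0=0x4e
[3] flags=0010 → (cmp)
[4] flags=0010 MI?F → skip
[5] flags=0010 CS?T → r1=0x87
[6] flags=0010 EQ?F → skip

EXEC = [2,5]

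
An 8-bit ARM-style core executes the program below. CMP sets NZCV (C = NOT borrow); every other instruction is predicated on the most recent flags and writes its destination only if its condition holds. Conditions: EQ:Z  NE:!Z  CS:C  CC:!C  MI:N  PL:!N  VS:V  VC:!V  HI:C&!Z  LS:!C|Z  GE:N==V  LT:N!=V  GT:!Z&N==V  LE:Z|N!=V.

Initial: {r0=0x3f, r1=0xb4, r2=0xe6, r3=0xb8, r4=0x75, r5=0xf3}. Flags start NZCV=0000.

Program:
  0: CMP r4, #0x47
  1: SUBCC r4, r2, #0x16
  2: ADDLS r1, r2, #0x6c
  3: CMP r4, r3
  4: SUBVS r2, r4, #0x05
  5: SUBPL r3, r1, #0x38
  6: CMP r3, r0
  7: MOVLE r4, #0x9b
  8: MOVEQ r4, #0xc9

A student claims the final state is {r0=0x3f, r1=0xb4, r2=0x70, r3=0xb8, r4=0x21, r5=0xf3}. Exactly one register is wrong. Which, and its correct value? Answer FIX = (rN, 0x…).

FIX = (r4, 0x9b)

0: ✓ CMP  NZCV=0010
1: · SUBCC
2: · ADDLS
3: ✓ CMP  NZCV=1001
4: ✓ SUBVS  r2←0x70
5: · SUBPL
6: ✓ CMP  NZCV=0011
7: ✓ MOVLE  r4←0x9b
8: · MOVEQ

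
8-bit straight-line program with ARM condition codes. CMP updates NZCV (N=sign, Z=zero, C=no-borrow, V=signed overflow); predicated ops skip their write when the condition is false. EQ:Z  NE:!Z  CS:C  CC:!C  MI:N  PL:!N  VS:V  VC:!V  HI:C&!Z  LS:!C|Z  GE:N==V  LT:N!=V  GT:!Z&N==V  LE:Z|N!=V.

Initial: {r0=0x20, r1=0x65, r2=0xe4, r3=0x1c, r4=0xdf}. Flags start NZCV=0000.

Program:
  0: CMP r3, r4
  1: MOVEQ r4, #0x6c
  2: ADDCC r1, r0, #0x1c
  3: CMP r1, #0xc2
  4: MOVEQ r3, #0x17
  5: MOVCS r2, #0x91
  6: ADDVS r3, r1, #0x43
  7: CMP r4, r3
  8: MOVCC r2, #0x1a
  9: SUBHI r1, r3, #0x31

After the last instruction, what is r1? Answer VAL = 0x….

VAL = 0xeb

[0] flags=0000 → (cmp)
[1] flags=0000 EQ?F → skip
[2] flags=0000 CC?T → r1=0x3c
[3] flags=0000 → (cmp)
[4] flags=0000 EQ?F → skip
[5] flags=0000 CS?F → skip
[6] flags=0000 VS?F → skip
[7] flags=1010 → (cmp)
[8] flags=1010 CC?F → skip
[9] flags=1010 HI?T → r1=0xeb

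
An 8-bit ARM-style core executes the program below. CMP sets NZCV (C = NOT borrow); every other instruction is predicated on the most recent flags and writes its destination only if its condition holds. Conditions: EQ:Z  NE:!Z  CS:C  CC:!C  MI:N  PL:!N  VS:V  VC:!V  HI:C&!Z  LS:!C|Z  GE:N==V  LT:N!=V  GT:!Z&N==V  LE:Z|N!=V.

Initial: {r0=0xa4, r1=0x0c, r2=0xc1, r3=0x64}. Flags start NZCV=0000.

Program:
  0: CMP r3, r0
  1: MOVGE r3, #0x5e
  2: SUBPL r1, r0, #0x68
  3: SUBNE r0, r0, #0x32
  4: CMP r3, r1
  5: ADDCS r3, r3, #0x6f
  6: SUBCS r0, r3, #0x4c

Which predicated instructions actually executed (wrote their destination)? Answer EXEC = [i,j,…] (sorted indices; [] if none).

EXEC = [1,3,5,6]

[0] flags=1001 → (cmp)
[1] flags=1001 GE?T → r3=0x5e
[2] flags=1001 PL?F → skip
[3] flags=1001 NE?T → r0=0x72
[4] flags=0010 → (cmp)
[5] flags=0010 CS?T → r3=0xcd
[6] flags=0010 CS?T → r0=0x81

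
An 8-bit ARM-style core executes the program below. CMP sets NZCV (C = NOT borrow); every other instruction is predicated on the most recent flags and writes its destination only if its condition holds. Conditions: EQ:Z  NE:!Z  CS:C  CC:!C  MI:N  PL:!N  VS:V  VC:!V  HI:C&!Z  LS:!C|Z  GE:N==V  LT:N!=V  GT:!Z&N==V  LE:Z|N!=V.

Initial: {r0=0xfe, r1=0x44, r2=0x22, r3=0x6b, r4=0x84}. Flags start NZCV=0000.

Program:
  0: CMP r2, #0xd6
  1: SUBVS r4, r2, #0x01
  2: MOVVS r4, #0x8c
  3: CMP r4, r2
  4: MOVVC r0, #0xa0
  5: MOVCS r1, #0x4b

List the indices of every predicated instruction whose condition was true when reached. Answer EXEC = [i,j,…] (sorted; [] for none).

[0] flags=0000 → (cmp)
[1] flags=0000 VS?F → skip
[2] flags=0000 VS?F → skip
[3] flags=0011 → (cmp)
[4] flags=0011 VC?F → skip
[5] flags=0011 CS?T → r1=0x4b

EXEC = [5]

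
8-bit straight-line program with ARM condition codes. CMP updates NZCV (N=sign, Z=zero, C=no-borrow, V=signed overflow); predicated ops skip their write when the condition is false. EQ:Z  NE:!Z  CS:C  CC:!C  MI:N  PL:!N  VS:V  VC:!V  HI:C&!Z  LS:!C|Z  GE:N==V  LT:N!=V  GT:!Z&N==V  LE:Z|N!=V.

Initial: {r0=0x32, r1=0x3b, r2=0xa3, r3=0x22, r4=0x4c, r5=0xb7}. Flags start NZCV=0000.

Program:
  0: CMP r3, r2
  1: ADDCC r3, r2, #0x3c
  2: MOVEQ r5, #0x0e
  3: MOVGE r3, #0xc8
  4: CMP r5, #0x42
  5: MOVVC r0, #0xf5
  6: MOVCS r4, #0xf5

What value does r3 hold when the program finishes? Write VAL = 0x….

VAL = 0xc8

[0] flags=0000 → (cmp)
[1] flags=0000 CC?T → r3=0xdf
[2] flags=0000 EQ?F → skip
[3] flags=0000 GE?T → r3=0xc8
[4] flags=0011 → (cmp)
[5] flags=0011 VC?F → skip
[6] flags=0011 CS?T → r4=0xf5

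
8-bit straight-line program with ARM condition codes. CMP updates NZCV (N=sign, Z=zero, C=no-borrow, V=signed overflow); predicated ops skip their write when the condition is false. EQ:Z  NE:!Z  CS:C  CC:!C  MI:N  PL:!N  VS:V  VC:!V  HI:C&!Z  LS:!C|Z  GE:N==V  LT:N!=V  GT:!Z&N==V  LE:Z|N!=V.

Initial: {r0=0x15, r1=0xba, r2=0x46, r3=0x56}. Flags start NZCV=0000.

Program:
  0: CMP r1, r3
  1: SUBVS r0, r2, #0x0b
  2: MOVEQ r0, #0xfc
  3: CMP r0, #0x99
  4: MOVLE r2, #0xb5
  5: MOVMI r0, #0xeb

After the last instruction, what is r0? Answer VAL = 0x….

[0] flags=0011 → (cmp)
[1] flags=0011 VS?T → r0=0x3b
[2] flags=0011 EQ?F → skip
[3] flags=1001 → (cmp)
[4] flags=1001 LE?F → skip
[5] flags=1001 MI?T → r0=0xeb

VAL = 0xeb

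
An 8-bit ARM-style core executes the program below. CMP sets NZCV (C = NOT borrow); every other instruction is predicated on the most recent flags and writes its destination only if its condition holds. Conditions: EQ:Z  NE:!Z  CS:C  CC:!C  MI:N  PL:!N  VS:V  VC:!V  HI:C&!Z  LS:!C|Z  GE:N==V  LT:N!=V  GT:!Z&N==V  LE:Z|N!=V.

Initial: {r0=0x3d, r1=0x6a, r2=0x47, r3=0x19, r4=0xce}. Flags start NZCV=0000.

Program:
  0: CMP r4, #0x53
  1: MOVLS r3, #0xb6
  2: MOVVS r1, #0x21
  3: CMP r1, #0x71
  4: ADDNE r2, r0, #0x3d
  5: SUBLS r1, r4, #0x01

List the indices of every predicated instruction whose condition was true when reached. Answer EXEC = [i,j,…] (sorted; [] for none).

EXEC = [2,4,5]

0: ✓ CMP  NZCV=0011
1: · MOVLS
2: ✓ MOVVS  r1←0x21
3: ✓ CMP  NZCV=1000
4: ✓ ADDNE  r2←0x7a
5: ✓ SUBLS  r1←0xcd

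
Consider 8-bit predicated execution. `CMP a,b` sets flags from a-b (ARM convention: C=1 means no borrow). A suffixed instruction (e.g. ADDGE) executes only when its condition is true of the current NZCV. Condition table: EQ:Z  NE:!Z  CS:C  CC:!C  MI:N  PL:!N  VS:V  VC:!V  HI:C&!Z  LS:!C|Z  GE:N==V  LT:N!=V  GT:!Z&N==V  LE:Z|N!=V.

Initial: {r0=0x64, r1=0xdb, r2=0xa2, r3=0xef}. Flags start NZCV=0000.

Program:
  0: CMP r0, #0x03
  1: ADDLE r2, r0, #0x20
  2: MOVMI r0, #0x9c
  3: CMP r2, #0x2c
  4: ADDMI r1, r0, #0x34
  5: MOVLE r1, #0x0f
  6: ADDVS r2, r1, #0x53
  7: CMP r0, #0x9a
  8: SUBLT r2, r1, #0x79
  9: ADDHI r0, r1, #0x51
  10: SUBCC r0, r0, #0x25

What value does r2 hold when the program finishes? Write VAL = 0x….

VAL = 0x62

0: ✓ CMP  NZCV=0010
1: · ADDLE
2: · MOVMI
3: ✓ CMP  NZCV=0011
4: · ADDMI
5: ✓ MOVLE  r1←0x0f
6: ✓ ADDVS  r2←0x62
7: ✓ CMP  NZCV=1001
8: · SUBLT
9: · ADDHI
10: ✓ SUBCC  r0←0x3f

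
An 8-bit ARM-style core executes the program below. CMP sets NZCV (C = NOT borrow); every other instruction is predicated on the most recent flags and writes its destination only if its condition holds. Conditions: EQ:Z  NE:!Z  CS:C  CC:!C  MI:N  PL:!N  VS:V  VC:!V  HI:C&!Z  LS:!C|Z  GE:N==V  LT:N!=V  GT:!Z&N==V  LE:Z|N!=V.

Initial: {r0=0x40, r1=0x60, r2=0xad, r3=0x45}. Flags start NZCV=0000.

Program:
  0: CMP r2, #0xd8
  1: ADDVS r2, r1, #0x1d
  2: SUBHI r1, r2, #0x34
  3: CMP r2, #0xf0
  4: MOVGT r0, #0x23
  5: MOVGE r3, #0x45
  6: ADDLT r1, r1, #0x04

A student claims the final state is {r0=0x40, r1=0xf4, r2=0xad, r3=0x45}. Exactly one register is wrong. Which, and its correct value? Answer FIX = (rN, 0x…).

0: ✓ CMP  NZCV=1000
1: · ADDVS
2: · SUBHI
3: ✓ CMP  NZCV=1000
4: · MOVGT
5: · MOVGE
6: ✓ ADDLT  r1←0x64

FIX = (r1, 0x64)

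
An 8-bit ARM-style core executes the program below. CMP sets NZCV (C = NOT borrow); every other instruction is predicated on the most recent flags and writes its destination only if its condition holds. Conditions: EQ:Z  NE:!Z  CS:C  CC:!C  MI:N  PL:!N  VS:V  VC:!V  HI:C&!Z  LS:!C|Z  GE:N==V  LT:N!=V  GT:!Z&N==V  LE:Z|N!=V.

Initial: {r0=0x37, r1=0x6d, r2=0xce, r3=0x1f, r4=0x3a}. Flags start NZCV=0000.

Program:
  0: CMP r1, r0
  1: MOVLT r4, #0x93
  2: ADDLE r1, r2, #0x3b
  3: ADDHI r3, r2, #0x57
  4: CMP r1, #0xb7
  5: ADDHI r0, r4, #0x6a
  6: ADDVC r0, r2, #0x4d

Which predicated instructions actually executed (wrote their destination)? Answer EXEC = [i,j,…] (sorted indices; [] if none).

EXEC = [3]

0: ✓ CMP  NZCV=0010
1: · MOVLT
2: · ADDLE
3: ✓ ADDHI  r3←0x25
4: ✓ CMP  NZCV=1001
5: · ADDHI
6: · ADDVC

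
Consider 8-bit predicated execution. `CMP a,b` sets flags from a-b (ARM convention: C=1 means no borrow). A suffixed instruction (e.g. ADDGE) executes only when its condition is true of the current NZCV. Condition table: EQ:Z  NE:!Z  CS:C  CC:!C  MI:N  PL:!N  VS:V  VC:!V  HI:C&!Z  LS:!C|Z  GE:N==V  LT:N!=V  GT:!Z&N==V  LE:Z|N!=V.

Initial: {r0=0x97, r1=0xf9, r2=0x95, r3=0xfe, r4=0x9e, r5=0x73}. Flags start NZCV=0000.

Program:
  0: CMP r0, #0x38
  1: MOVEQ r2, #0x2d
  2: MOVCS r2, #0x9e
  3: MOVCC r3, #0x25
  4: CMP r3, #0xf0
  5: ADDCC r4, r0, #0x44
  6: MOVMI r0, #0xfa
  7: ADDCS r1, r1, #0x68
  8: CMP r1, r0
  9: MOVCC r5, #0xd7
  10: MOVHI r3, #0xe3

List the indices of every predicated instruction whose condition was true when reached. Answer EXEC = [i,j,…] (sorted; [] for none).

0: ✓ CMP  NZCV=0011
1: · MOVEQ
2: ✓ MOVCS  r2←0x9e
3: · MOVCC
4: ✓ CMP  NZCV=0010
5: · ADDCC
6: · MOVMI
7: ✓ ADDCS  r1←0x61
8: ✓ CMP  NZCV=1001
9: ✓ MOVCC  r5←0xd7
10: · MOVHI

EXEC = [2,7,9]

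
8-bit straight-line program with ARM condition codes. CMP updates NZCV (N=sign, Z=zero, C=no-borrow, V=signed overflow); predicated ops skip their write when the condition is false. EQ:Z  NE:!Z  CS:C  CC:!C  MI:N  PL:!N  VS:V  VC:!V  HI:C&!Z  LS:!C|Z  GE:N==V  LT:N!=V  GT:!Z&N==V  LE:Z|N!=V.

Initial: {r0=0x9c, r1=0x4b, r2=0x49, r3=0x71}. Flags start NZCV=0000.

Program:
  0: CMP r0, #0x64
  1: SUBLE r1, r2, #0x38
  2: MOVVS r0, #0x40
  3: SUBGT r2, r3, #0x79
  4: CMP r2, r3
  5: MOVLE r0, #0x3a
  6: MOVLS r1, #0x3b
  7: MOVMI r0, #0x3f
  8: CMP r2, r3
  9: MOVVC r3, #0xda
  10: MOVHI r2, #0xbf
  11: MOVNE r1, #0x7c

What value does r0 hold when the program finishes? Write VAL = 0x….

VAL = 0x3f

0: ✓ CMP  NZCV=0011
1: ✓ SUBLE  r1←0x11
2: ✓ MOVVS  r0←0x40
3: · SUBGT
4: ✓ CMP  NZCV=1000
5: ✓ MOVLE  r0←0x3a
6: ✓ MOVLS  r1←0x3b
7: ✓ MOVMI  r0←0x3f
8: ✓ CMP  NZCV=1000
9: ✓ MOVVC  r3←0xda
10: · MOVHI
11: ✓ MOVNE  r1←0x7c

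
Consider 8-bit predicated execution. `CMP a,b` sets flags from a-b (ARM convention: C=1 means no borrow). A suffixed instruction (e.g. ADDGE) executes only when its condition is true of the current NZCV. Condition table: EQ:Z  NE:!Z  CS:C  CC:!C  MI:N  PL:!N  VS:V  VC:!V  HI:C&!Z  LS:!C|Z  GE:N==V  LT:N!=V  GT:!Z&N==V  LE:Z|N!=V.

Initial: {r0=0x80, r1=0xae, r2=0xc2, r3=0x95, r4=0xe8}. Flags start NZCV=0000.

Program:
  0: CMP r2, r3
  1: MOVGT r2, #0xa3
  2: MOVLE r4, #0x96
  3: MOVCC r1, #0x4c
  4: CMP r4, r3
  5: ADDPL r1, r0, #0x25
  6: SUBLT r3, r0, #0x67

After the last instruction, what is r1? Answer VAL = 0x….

[0] flags=0010 → (cmp)
[1] flags=0010 GT?T → r2=0xa3
[2] flags=0010 LE?F → skip
[3] flags=0010 CC?F → skip
[4] flags=0010 → (cmp)
[5] flags=0010 PL?T → r1=0xa5
[6] flags=0010 LT?F → skip

VAL = 0xa5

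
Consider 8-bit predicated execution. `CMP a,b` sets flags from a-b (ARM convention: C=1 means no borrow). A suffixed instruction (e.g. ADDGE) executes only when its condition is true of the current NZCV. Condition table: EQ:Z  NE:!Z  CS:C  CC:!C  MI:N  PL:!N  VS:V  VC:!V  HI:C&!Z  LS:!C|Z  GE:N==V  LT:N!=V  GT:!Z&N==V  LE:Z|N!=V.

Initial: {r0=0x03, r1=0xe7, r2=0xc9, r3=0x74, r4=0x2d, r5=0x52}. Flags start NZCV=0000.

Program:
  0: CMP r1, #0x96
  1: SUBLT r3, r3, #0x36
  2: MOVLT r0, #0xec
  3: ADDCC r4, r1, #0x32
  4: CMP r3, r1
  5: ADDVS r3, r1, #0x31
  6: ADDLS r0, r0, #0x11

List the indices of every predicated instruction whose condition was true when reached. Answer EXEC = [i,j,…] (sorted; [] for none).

EXEC = [5,6]

0: ✓ CMP  NZCV=0010
1: · SUBLT
2: · MOVLT
3: · ADDCC
4: ✓ CMP  NZCV=1001
5: ✓ ADDVS  r3←0x18
6: ✓ ADDLS  r0←0x14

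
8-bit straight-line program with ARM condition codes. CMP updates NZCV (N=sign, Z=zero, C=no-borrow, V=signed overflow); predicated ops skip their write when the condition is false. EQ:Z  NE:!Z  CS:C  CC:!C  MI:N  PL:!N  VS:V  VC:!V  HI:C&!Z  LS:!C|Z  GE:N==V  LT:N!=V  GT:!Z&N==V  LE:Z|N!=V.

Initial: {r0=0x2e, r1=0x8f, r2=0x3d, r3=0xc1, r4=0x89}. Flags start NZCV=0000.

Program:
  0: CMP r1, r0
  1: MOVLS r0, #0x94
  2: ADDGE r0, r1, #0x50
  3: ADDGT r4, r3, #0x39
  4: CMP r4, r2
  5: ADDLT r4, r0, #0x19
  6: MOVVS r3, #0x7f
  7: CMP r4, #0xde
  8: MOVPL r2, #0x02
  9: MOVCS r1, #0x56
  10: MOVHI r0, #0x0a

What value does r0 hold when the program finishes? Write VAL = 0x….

[0] flags=0011 → (cmp)
[1] flags=0011 LS?F → skip
[2] flags=0011 GE?F → skip
[3] flags=0011 GT?F → skip
[4] flags=0011 → (cmp)
[5] flags=0011 LT?T → r4=0x47
[6] flags=0011 VS?T → r3=0x7f
[7] flags=0000 → (cmp)
[8] flags=0000 PL?T → r2=0x02
[9] flags=0000 CS?F → skip
[10] flags=0000 HI?F → skip

VAL = 0x2e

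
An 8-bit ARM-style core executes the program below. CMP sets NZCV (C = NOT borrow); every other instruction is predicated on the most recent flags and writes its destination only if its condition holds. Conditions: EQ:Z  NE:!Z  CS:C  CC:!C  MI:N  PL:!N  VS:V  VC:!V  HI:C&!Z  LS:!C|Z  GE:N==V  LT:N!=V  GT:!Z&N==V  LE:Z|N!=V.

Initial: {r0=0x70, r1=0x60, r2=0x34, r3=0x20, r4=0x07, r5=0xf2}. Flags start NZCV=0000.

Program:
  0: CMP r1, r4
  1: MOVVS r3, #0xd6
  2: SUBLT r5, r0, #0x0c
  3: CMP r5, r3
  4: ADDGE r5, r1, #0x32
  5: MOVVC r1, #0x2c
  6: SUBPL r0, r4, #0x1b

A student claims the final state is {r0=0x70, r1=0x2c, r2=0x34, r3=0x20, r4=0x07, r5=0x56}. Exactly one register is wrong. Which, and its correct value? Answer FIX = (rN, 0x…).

0: ✓ CMP  NZCV=0010
1: · MOVVS
2: · SUBLT
3: ✓ CMP  NZCV=1010
4: · ADDGE
5: ✓ MOVVC  r1←0x2c
6: · SUBPL

FIX = (r5, 0xf2)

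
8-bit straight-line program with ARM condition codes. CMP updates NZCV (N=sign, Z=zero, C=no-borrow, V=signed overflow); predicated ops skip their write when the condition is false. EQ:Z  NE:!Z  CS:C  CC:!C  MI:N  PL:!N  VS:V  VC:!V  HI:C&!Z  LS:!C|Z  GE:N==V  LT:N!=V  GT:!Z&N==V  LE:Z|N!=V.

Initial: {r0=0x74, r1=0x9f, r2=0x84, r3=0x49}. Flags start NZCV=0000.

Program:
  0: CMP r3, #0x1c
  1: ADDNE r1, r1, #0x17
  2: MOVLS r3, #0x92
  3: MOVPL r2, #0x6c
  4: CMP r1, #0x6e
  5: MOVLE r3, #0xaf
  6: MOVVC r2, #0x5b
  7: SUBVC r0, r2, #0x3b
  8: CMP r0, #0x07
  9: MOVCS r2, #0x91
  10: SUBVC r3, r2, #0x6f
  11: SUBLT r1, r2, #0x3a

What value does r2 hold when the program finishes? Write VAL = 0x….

[0] flags=0010 → (cmp)
[1] flags=0010 NE?T → r1=0xb6
[2] flags=0010 LS?F → skip
[3] flags=0010 PL?T → r2=0x6c
[4] flags=0011 → (cmp)
[5] flags=0011 LE?T → r3=0xaf
[6] flags=0011 VC?F → skip
[7] flags=0011 VC?F → skip
[8] flags=0010 → (cmp)
[9] flags=0010 CS?T → r2=0x91
[10] flags=0010 VC?T → r3=0x22
[11] flags=0010 LT?F → skip

VAL = 0x91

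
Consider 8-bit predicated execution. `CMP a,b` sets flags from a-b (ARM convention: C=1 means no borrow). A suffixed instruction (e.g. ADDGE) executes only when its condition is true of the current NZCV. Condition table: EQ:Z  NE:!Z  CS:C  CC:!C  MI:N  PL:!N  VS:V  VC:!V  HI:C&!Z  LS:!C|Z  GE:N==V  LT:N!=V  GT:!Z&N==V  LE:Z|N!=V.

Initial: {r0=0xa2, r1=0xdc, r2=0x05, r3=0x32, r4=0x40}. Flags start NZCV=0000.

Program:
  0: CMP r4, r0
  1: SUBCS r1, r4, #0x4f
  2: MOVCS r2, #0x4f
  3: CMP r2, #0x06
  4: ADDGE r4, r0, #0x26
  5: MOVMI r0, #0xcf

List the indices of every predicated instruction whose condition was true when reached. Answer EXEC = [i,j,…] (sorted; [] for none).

EXEC = [5]

[0] flags=1001 → (cmp)
[1] flags=1001 CS?F → skip
[2] flags=1001 CS?F → skip
[3] flags=1000 → (cmp)
[4] flags=1000 GE?F → skip
[5] flags=1000 MI?T → r0=0xcf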